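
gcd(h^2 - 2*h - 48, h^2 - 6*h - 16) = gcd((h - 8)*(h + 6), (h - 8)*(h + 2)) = h - 8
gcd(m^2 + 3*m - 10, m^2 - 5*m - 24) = 1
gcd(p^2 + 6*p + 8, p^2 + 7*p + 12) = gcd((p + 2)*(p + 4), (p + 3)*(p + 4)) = p + 4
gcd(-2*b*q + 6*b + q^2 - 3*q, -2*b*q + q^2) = -2*b + q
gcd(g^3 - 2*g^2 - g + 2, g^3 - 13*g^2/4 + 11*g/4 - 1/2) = g^2 - 3*g + 2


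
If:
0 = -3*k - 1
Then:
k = -1/3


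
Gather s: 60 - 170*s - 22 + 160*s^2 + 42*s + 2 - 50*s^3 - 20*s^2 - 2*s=-50*s^3 + 140*s^2 - 130*s + 40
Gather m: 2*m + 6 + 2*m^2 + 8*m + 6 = 2*m^2 + 10*m + 12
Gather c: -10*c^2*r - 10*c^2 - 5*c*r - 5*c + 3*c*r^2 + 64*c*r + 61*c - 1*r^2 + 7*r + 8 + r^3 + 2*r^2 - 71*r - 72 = c^2*(-10*r - 10) + c*(3*r^2 + 59*r + 56) + r^3 + r^2 - 64*r - 64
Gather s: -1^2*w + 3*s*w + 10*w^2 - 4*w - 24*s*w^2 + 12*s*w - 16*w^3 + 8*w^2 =s*(-24*w^2 + 15*w) - 16*w^3 + 18*w^2 - 5*w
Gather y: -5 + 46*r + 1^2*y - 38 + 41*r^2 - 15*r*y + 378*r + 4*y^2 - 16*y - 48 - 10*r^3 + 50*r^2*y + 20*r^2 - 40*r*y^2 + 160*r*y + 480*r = -10*r^3 + 61*r^2 + 904*r + y^2*(4 - 40*r) + y*(50*r^2 + 145*r - 15) - 91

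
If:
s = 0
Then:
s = 0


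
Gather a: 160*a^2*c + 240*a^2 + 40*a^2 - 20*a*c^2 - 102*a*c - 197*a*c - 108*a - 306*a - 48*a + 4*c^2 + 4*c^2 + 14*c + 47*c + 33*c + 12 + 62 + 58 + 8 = a^2*(160*c + 280) + a*(-20*c^2 - 299*c - 462) + 8*c^2 + 94*c + 140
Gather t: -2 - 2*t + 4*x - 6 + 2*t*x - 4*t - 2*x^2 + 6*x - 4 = t*(2*x - 6) - 2*x^2 + 10*x - 12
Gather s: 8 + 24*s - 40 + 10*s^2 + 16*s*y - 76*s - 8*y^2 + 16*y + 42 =10*s^2 + s*(16*y - 52) - 8*y^2 + 16*y + 10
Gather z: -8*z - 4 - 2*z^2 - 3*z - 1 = -2*z^2 - 11*z - 5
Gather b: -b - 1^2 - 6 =-b - 7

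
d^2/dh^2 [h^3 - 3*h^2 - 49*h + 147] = 6*h - 6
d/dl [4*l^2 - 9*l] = 8*l - 9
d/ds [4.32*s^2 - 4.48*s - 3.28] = 8.64*s - 4.48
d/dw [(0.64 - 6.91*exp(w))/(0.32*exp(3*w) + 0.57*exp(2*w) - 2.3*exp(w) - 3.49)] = (4.4224*exp(3*w) + 3.3243*exp(2*w) - 0.7296*exp(w) + 25.5879)*exp(w)/(0.1024*exp(6*w) + 0.3648*exp(5*w) - 1.1471*exp(4*w) - 4.8556*exp(3*w) + 1.3114*exp(2*w) + 16.054*exp(w) + 12.1801)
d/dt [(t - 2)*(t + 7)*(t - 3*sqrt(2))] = 3*t^2 - 6*sqrt(2)*t + 10*t - 15*sqrt(2) - 14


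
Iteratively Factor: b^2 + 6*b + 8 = (b + 4)*(b + 2)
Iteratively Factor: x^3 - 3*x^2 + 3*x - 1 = (x - 1)*(x^2 - 2*x + 1) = (x - 1)^2*(x - 1)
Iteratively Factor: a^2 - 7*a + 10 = (a - 2)*(a - 5)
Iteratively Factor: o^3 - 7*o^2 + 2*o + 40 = (o + 2)*(o^2 - 9*o + 20) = (o - 5)*(o + 2)*(o - 4)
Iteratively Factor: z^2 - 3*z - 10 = (z + 2)*(z - 5)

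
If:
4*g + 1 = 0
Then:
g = -1/4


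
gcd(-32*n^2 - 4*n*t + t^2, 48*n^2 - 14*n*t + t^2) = -8*n + t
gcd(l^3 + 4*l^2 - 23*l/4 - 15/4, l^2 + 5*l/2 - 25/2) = l + 5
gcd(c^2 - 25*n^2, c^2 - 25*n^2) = c^2 - 25*n^2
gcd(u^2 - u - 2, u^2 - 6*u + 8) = u - 2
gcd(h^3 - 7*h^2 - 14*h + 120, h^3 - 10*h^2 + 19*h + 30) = h^2 - 11*h + 30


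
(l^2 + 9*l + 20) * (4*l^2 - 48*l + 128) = 4*l^4 - 12*l^3 - 224*l^2 + 192*l + 2560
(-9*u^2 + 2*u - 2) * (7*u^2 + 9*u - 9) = -63*u^4 - 67*u^3 + 85*u^2 - 36*u + 18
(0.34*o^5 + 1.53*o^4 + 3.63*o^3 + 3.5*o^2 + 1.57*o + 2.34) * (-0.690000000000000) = -0.2346*o^5 - 1.0557*o^4 - 2.5047*o^3 - 2.415*o^2 - 1.0833*o - 1.6146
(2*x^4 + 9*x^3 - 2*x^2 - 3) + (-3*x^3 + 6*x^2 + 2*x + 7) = 2*x^4 + 6*x^3 + 4*x^2 + 2*x + 4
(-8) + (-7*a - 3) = -7*a - 11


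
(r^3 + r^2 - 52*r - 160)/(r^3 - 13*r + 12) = (r^2 - 3*r - 40)/(r^2 - 4*r + 3)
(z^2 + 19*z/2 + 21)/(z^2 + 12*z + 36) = (z + 7/2)/(z + 6)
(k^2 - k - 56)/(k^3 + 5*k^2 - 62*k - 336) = 1/(k + 6)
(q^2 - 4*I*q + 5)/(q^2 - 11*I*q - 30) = (q + I)/(q - 6*I)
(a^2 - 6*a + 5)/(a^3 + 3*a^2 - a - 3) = (a - 5)/(a^2 + 4*a + 3)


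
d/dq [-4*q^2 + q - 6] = 1 - 8*q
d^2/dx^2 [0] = 0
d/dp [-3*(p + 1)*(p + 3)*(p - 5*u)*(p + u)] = -12*p^3 + 36*p^2*u - 36*p^2 + 30*p*u^2 + 96*p*u - 18*p + 60*u^2 + 36*u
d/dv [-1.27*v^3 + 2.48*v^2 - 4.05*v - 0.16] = -3.81*v^2 + 4.96*v - 4.05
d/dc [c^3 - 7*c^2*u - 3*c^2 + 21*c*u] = 3*c^2 - 14*c*u - 6*c + 21*u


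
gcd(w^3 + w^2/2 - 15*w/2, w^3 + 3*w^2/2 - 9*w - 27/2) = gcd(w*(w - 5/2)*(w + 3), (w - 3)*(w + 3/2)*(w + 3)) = w + 3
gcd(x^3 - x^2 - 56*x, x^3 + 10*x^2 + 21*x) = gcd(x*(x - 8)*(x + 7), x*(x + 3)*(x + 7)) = x^2 + 7*x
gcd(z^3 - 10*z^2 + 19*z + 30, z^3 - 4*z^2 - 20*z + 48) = z - 6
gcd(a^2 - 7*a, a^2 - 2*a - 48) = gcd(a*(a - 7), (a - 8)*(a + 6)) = 1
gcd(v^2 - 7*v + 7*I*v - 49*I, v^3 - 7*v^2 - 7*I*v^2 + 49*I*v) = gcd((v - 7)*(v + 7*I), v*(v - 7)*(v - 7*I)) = v - 7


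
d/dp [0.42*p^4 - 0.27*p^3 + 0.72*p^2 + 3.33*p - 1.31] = 1.68*p^3 - 0.81*p^2 + 1.44*p + 3.33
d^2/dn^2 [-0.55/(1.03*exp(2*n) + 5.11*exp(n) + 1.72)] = (-0.55*(2.06*exp(n) + 5.11)*(4.12*exp(n) + 10.22)*exp(n) + (2.266*exp(n) + 2.8105)*(1.03*exp(2*n) + 5.11*exp(n) + 1.72))*exp(n)/(1.03*exp(2*n) + 5.11*exp(n) + 1.72)^3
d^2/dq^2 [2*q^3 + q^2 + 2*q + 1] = 12*q + 2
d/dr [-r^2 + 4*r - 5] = 4 - 2*r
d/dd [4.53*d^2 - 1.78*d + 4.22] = 9.06*d - 1.78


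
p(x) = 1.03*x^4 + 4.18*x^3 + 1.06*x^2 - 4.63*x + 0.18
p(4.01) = 534.52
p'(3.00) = 225.83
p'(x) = 4.12*x^3 + 12.54*x^2 + 2.12*x - 4.63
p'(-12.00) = -5343.67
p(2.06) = 50.23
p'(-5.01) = -218.59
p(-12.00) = 14343.42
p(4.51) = 810.44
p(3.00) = 192.12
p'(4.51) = 637.94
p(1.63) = 20.82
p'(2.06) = 88.97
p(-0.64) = 2.65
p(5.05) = 1212.05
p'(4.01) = 471.18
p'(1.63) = 49.99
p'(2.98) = 222.08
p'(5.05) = 856.48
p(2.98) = 187.64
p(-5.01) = 173.26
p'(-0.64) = -1.93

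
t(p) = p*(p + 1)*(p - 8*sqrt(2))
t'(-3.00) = 77.57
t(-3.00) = -85.88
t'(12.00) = 173.16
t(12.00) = 107.06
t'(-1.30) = 20.57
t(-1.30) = -4.92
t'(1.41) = -34.43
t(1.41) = -33.65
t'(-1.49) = 26.08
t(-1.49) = -9.35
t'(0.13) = -13.94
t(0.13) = -1.64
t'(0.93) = -27.90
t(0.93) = -18.64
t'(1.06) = -29.81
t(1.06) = -22.39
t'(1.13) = -30.79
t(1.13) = -24.51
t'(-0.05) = -10.27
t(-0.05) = 0.54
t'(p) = p*(p + 1) + p*(p - 8*sqrt(2)) + (p + 1)*(p - 8*sqrt(2)) = 3*p^2 - 16*sqrt(2)*p + 2*p - 8*sqrt(2)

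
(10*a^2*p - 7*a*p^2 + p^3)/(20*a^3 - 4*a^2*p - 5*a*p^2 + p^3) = p/(2*a + p)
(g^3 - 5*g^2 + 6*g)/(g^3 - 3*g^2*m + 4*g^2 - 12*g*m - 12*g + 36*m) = g*(g - 3)/(g^2 - 3*g*m + 6*g - 18*m)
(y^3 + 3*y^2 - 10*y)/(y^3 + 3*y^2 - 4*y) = (y^2 + 3*y - 10)/(y^2 + 3*y - 4)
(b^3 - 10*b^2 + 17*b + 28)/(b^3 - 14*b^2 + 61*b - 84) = (b + 1)/(b - 3)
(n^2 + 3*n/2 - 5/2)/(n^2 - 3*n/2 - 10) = (n - 1)/(n - 4)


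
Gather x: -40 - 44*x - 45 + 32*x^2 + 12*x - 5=32*x^2 - 32*x - 90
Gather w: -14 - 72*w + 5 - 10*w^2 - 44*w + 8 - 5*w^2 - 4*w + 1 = -15*w^2 - 120*w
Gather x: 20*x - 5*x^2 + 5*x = -5*x^2 + 25*x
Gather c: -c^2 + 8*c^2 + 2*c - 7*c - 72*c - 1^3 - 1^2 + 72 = 7*c^2 - 77*c + 70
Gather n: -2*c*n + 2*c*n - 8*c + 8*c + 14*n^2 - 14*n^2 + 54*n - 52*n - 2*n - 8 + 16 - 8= 0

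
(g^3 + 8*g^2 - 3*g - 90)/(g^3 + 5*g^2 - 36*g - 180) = (g - 3)/(g - 6)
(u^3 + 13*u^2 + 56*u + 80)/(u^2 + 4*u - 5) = (u^2 + 8*u + 16)/(u - 1)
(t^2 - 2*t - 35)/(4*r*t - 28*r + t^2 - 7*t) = (t + 5)/(4*r + t)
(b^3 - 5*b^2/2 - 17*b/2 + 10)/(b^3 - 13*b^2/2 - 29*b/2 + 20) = (b - 4)/(b - 8)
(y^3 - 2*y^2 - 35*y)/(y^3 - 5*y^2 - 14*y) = (y + 5)/(y + 2)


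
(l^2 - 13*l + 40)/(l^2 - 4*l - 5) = (l - 8)/(l + 1)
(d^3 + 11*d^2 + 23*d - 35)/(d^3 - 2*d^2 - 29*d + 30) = (d + 7)/(d - 6)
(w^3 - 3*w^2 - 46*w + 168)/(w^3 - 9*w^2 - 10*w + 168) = (w^2 + 3*w - 28)/(w^2 - 3*w - 28)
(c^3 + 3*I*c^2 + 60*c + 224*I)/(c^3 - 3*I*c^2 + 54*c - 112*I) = (c + 4*I)/(c - 2*I)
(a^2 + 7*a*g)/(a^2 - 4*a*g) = (a + 7*g)/(a - 4*g)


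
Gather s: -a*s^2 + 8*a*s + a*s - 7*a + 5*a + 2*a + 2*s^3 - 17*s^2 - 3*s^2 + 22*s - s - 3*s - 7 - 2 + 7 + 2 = 2*s^3 + s^2*(-a - 20) + s*(9*a + 18)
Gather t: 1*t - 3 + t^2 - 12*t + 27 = t^2 - 11*t + 24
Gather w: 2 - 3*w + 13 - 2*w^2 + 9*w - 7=-2*w^2 + 6*w + 8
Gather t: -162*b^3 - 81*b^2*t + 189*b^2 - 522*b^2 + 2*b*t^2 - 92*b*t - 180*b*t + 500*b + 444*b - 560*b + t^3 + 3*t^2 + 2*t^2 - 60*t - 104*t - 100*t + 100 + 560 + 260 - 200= -162*b^3 - 333*b^2 + 384*b + t^3 + t^2*(2*b + 5) + t*(-81*b^2 - 272*b - 264) + 720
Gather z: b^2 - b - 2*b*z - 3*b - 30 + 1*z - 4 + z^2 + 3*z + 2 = b^2 - 4*b + z^2 + z*(4 - 2*b) - 32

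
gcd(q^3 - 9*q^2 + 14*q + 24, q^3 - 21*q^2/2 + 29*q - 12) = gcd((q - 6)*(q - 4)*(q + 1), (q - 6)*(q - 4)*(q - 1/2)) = q^2 - 10*q + 24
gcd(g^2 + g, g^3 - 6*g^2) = g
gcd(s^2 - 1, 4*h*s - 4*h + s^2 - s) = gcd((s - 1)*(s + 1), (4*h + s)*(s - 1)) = s - 1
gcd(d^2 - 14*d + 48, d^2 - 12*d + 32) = d - 8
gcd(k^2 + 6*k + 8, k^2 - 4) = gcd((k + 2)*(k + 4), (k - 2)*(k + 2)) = k + 2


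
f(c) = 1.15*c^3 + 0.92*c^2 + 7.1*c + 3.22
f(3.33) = 79.53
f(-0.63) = -1.18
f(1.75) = 24.63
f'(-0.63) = 7.31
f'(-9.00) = 269.99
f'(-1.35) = 10.90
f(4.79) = 184.73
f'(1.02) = 12.57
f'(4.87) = 97.88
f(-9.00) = -824.51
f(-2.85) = -36.16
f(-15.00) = -3777.53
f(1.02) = 12.64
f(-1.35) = -7.52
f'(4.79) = 95.07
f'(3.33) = 51.48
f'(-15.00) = 755.75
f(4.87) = 192.44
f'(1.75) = 20.89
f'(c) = 3.45*c^2 + 1.84*c + 7.1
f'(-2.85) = 29.88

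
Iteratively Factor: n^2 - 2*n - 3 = (n - 3)*(n + 1)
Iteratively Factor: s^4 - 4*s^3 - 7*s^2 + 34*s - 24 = (s - 2)*(s^3 - 2*s^2 - 11*s + 12) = (s - 4)*(s - 2)*(s^2 + 2*s - 3) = (s - 4)*(s - 2)*(s - 1)*(s + 3)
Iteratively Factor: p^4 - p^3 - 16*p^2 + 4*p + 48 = (p + 2)*(p^3 - 3*p^2 - 10*p + 24) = (p + 2)*(p + 3)*(p^2 - 6*p + 8) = (p - 2)*(p + 2)*(p + 3)*(p - 4)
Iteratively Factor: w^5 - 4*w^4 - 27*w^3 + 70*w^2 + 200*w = (w - 5)*(w^4 + w^3 - 22*w^2 - 40*w) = (w - 5)^2*(w^3 + 6*w^2 + 8*w) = (w - 5)^2*(w + 2)*(w^2 + 4*w) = (w - 5)^2*(w + 2)*(w + 4)*(w)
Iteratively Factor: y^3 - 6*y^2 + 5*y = (y - 1)*(y^2 - 5*y) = y*(y - 1)*(y - 5)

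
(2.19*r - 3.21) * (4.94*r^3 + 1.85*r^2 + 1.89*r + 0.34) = 10.8186*r^4 - 11.8059*r^3 - 1.7994*r^2 - 5.3223*r - 1.0914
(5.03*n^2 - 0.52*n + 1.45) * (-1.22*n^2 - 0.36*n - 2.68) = -6.1366*n^4 - 1.1764*n^3 - 15.0622*n^2 + 0.8716*n - 3.886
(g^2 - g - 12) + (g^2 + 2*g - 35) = 2*g^2 + g - 47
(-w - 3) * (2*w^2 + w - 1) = -2*w^3 - 7*w^2 - 2*w + 3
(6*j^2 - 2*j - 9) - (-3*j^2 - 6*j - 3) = 9*j^2 + 4*j - 6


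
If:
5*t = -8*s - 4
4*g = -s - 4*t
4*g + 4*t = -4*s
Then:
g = 4/5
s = 0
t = -4/5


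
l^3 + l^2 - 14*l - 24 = (l - 4)*(l + 2)*(l + 3)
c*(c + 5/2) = c^2 + 5*c/2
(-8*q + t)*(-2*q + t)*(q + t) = 16*q^3 + 6*q^2*t - 9*q*t^2 + t^3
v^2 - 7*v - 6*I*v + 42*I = (v - 7)*(v - 6*I)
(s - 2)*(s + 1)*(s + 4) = s^3 + 3*s^2 - 6*s - 8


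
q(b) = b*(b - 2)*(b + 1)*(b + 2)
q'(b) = b*(b - 2)*(b + 1) + b*(b - 2)*(b + 2) + b*(b + 1)*(b + 2) + (b - 2)*(b + 1)*(b + 2) = 4*b^3 + 3*b^2 - 8*b - 4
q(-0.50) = 0.94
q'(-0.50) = 0.25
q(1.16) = -6.65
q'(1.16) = -3.00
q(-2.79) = 18.90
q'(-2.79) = -45.20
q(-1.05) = -0.15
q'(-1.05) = 3.08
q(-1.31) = -0.93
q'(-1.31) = 2.64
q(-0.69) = 0.75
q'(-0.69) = 1.63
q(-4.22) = 187.63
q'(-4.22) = -217.42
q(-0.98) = 0.06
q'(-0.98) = 2.96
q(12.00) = 21840.00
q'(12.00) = 7244.00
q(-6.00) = 960.00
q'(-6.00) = -712.00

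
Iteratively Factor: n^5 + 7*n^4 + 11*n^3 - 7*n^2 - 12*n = (n - 1)*(n^4 + 8*n^3 + 19*n^2 + 12*n) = (n - 1)*(n + 4)*(n^3 + 4*n^2 + 3*n) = (n - 1)*(n + 3)*(n + 4)*(n^2 + n) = (n - 1)*(n + 1)*(n + 3)*(n + 4)*(n)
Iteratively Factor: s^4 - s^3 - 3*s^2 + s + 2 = (s + 1)*(s^3 - 2*s^2 - s + 2) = (s - 2)*(s + 1)*(s^2 - 1) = (s - 2)*(s - 1)*(s + 1)*(s + 1)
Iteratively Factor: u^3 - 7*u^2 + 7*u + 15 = (u - 3)*(u^2 - 4*u - 5) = (u - 5)*(u - 3)*(u + 1)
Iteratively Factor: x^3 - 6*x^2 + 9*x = (x)*(x^2 - 6*x + 9) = x*(x - 3)*(x - 3)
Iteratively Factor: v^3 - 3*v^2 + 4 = (v - 2)*(v^2 - v - 2) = (v - 2)^2*(v + 1)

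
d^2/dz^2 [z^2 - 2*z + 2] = 2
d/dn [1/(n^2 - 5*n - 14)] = (5 - 2*n)/(-n^2 + 5*n + 14)^2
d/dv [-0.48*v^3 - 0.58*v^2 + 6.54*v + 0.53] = -1.44*v^2 - 1.16*v + 6.54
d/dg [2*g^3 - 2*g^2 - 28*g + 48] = 6*g^2 - 4*g - 28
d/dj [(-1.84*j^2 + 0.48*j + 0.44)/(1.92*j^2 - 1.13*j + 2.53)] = (1.1576*j^2 - 11.0*j + 1.7116)/(3.6864*j^4 - 4.3392*j^3 + 10.9921*j^2 - 5.7178*j + 6.4009)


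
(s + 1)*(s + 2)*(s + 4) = s^3 + 7*s^2 + 14*s + 8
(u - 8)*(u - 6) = u^2 - 14*u + 48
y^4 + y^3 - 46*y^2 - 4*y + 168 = (y - 6)*(y - 2)*(y + 2)*(y + 7)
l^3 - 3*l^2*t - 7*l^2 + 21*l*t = l*(l - 7)*(l - 3*t)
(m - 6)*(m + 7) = m^2 + m - 42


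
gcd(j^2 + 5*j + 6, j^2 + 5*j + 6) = j^2 + 5*j + 6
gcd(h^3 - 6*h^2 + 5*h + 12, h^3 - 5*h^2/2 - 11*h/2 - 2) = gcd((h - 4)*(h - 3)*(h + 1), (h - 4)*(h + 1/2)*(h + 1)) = h^2 - 3*h - 4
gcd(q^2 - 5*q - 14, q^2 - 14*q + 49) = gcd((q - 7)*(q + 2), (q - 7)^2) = q - 7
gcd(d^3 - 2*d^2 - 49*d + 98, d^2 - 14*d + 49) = d - 7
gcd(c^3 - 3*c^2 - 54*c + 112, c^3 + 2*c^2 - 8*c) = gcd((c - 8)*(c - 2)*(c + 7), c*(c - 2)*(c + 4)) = c - 2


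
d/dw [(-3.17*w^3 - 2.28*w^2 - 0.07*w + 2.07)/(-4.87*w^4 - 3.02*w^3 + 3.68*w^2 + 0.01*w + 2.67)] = (-15.4379*w^6 - 22.2072*w^5 - 19.5739*w^4 + 39.8374*w^3 - 6.4027*w^2 - 27.4104*w - 0.2076)/(23.7169*w^8 + 29.4148*w^7 - 26.7228*w^6 - 22.3246*w^5 - 12.5238*w^4 - 16.0532*w^3 + 19.6513*w^2 + 0.0534*w + 7.1289)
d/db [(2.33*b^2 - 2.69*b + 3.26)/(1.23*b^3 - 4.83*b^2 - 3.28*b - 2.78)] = (-2.8659*b^4 + 6.6174*b^3 - 32.6645*b^2 + 18.5368*b + 18.171)/(1.5129*b^6 - 11.8818*b^5 + 15.2601*b^4 + 24.846*b^3 + 37.6132*b^2 + 18.2368*b + 7.7284)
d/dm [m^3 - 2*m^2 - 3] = m*(3*m - 4)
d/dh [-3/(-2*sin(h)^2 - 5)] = -6*sin(2*h)/(cos(2*h) - 6)^2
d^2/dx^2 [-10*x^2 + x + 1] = -20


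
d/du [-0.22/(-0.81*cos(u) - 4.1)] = 0.1782*sin(u)/(0.81*cos(u) + 4.1)^2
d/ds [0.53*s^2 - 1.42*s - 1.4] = 1.06*s - 1.42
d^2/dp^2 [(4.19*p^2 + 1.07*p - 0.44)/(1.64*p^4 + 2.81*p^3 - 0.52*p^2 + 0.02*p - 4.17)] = (67.6165439999999*p^8 + 150.38964*p^7 + 128.54311*p^6 - 17.262078*p^5 + 641.768148*p^4 + 844.485262*p^3 + 58.970604*p^2 - 44.8284*p + 147.805298)/(4.410944*p^12 + 22.673328*p^11 + 34.653036*p^10 + 7.971209*p^9 - 44.081436*p^8 - 112.651266*p^7 - 77.757139*p^6 + 35.758164*p^5 + 80.763936*p^4 + 146.848643*p^3 - 27.131688*p^2 + 1.043334*p - 72.511713)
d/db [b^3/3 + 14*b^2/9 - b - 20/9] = b^2 + 28*b/9 - 1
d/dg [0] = 0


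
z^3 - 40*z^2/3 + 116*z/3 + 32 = (z - 8)*(z - 6)*(z + 2/3)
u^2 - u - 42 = (u - 7)*(u + 6)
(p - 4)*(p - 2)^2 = p^3 - 8*p^2 + 20*p - 16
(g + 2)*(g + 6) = g^2 + 8*g + 12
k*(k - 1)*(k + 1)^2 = k^4 + k^3 - k^2 - k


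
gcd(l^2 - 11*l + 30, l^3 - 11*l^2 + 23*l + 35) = l - 5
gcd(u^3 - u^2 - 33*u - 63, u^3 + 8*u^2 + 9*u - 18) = u + 3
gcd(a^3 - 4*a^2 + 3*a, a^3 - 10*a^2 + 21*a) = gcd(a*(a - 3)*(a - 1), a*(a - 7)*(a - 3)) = a^2 - 3*a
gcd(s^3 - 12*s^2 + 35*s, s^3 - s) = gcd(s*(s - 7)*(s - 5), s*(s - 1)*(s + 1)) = s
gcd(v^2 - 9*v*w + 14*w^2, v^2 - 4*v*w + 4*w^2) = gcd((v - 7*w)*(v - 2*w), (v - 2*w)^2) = v - 2*w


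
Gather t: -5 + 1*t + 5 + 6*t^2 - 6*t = 6*t^2 - 5*t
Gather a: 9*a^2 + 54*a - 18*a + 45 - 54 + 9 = 9*a^2 + 36*a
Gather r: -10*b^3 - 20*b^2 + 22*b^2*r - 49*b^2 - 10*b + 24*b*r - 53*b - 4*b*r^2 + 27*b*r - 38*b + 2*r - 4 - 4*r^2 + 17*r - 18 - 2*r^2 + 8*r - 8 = -10*b^3 - 69*b^2 - 101*b + r^2*(-4*b - 6) + r*(22*b^2 + 51*b + 27) - 30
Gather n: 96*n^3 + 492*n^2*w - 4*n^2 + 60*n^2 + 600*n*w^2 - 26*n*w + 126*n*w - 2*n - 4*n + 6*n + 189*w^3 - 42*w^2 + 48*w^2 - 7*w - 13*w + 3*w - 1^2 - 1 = 96*n^3 + n^2*(492*w + 56) + n*(600*w^2 + 100*w) + 189*w^3 + 6*w^2 - 17*w - 2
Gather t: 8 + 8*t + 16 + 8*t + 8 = 16*t + 32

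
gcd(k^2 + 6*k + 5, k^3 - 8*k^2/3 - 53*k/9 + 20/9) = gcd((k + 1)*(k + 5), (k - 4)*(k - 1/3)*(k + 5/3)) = 1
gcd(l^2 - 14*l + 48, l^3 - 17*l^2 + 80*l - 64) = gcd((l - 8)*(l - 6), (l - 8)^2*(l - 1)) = l - 8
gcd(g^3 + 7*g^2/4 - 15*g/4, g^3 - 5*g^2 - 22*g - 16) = 1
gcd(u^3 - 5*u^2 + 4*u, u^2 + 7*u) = u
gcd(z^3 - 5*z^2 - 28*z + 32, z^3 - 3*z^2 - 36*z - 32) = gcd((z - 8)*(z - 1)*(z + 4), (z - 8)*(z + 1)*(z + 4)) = z^2 - 4*z - 32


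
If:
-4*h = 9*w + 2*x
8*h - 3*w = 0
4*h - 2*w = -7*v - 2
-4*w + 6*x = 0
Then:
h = 0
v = -2/7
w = 0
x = 0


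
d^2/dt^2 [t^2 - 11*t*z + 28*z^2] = 2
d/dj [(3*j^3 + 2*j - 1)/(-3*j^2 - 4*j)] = (-9*j^4 - 24*j^3 + 6*j^2 - 6*j - 4)/(j^2*(9*j^2 + 24*j + 16))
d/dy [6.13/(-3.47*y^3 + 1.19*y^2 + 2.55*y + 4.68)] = (63.8133*y^2 - 14.5894*y - 15.6315)/(-3.47*y^3 + 1.19*y^2 + 2.55*y + 4.68)^2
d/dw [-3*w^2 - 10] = -6*w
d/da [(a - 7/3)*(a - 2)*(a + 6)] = 3*a^2 + 10*a/3 - 64/3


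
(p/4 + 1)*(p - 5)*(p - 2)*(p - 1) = p^4/4 - p^3 - 15*p^2/4 + 29*p/2 - 10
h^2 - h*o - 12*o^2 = (h - 4*o)*(h + 3*o)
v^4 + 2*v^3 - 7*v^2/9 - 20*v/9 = v*(v - 1)*(v + 4/3)*(v + 5/3)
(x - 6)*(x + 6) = x^2 - 36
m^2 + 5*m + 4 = (m + 1)*(m + 4)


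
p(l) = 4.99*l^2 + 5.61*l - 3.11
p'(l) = 9.98*l + 5.61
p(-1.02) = -3.64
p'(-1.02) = -4.57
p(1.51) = 16.74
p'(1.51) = 20.68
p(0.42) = 0.13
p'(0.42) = 9.80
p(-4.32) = 65.78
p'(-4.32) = -37.50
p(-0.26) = -4.23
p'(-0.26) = 3.02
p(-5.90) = 137.49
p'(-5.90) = -53.27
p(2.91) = 55.47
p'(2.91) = 34.65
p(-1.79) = 2.84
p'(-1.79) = -12.25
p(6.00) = 210.19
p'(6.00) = 65.49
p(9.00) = 451.57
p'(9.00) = 95.43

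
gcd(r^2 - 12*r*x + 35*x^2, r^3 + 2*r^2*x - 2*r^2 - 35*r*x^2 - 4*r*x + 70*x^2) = -r + 5*x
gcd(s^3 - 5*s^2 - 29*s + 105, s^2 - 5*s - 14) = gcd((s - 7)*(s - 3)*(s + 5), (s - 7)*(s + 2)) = s - 7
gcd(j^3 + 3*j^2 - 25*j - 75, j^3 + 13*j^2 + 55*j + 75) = j^2 + 8*j + 15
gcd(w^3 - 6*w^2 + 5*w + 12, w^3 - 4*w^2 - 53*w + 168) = w - 3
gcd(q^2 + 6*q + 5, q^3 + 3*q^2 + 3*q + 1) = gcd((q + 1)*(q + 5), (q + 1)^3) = q + 1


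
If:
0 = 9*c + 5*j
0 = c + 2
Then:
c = -2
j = 18/5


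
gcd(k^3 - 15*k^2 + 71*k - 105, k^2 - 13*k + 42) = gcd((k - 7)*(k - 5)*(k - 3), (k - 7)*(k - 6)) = k - 7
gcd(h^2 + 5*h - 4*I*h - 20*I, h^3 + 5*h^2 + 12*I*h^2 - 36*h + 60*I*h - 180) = h + 5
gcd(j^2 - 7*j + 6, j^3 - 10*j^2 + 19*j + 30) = j - 6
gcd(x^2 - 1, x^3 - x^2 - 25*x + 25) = x - 1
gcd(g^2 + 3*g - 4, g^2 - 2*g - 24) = g + 4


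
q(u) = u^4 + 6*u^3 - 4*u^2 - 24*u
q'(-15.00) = -9354.00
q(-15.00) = 29835.00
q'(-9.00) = -1410.00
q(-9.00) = 2079.00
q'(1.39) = 10.40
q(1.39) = -21.24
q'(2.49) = 129.43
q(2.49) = 46.51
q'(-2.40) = 43.58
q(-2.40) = -15.21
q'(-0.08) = -23.25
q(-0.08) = 1.89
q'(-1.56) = 17.10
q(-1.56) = 10.85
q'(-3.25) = 54.81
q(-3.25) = -58.65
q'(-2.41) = 43.84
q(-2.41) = -15.64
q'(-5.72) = -137.91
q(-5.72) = -46.00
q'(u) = 4*u^3 + 18*u^2 - 8*u - 24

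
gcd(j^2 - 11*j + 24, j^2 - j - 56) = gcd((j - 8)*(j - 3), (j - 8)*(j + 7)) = j - 8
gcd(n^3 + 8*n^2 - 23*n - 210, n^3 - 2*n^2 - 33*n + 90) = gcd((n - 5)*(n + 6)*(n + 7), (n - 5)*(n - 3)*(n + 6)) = n^2 + n - 30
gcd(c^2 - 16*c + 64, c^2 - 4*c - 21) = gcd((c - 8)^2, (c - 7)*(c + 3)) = 1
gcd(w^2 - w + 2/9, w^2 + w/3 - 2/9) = w - 1/3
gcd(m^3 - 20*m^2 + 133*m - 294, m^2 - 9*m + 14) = m - 7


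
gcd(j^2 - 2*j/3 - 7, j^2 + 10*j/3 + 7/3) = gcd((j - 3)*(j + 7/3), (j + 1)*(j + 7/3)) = j + 7/3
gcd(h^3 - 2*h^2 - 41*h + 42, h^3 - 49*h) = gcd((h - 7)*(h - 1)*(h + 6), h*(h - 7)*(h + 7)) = h - 7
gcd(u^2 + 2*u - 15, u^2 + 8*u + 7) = 1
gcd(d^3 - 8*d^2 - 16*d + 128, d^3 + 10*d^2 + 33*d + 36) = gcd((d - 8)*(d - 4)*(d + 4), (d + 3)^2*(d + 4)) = d + 4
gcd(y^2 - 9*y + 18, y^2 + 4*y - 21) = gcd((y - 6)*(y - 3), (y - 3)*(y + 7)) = y - 3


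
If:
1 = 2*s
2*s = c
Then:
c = 1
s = 1/2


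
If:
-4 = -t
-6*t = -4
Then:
No Solution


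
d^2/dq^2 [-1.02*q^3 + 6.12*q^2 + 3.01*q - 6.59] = 12.24 - 6.12*q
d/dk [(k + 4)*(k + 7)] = 2*k + 11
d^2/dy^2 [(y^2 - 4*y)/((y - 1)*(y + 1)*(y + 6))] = 2*(y^6 - 12*y^5 - 69*y^4 - 100*y^3 - 36*y^2 - 432*y + 60)/(y^9 + 18*y^8 + 105*y^7 + 162*y^6 - 321*y^5 - 594*y^4 + 323*y^3 + 630*y^2 - 108*y - 216)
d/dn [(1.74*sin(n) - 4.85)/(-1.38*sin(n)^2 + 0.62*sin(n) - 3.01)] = (2.4012*sin(n)^2 - 13.386*sin(n) - 2.2304)*cos(n)/(1.9044*sin(n)^4 - 1.7112*sin(n)^3 + 8.692*sin(n)^2 - 3.7324*sin(n) + 9.0601)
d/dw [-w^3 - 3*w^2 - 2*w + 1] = -3*w^2 - 6*w - 2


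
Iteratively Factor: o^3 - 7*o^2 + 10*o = (o)*(o^2 - 7*o + 10) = o*(o - 2)*(o - 5)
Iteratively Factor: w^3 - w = (w + 1)*(w^2 - w) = (w - 1)*(w + 1)*(w)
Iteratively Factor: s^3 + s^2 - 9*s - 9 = (s - 3)*(s^2 + 4*s + 3) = (s - 3)*(s + 1)*(s + 3)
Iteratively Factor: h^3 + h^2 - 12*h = (h + 4)*(h^2 - 3*h) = (h - 3)*(h + 4)*(h)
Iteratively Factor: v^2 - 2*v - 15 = (v - 5)*(v + 3)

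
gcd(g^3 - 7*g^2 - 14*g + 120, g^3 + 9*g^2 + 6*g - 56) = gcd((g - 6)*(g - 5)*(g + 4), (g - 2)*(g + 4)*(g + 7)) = g + 4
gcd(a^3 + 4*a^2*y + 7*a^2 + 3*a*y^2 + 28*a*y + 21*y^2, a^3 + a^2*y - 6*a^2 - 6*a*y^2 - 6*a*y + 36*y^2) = a + 3*y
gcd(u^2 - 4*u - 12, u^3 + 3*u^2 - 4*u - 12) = u + 2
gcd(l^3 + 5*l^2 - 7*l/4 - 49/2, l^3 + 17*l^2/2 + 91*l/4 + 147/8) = l^2 + 7*l + 49/4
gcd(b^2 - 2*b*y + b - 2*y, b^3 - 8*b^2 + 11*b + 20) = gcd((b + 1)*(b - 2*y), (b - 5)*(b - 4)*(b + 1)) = b + 1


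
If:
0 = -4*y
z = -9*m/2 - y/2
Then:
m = -2*z/9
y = 0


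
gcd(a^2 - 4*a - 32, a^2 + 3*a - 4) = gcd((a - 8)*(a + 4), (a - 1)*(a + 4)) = a + 4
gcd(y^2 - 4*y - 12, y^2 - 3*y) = 1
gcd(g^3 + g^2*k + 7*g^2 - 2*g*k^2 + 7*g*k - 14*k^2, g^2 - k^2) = g - k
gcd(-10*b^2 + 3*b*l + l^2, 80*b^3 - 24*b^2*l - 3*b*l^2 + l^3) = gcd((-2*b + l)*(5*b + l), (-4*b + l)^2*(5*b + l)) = 5*b + l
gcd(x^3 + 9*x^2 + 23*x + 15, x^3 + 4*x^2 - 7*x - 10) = x^2 + 6*x + 5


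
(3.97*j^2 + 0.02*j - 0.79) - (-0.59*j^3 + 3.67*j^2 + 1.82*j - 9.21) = 0.59*j^3 + 0.3*j^2 - 1.8*j + 8.42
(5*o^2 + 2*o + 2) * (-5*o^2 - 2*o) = -25*o^4 - 20*o^3 - 14*o^2 - 4*o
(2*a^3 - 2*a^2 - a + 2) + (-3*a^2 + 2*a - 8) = 2*a^3 - 5*a^2 + a - 6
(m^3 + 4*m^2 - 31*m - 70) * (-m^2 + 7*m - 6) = -m^5 + 3*m^4 + 53*m^3 - 171*m^2 - 304*m + 420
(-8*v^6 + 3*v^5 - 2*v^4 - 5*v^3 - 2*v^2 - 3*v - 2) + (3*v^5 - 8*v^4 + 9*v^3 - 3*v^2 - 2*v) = -8*v^6 + 6*v^5 - 10*v^4 + 4*v^3 - 5*v^2 - 5*v - 2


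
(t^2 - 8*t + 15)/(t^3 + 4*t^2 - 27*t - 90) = (t - 3)/(t^2 + 9*t + 18)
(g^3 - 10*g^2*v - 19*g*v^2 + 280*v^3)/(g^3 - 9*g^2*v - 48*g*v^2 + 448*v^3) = (-g^2 + 2*g*v + 35*v^2)/(-g^2 + g*v + 56*v^2)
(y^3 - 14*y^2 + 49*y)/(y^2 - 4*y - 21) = y*(y - 7)/(y + 3)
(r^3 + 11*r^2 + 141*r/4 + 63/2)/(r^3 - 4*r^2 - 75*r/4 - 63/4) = (2*r^2 + 19*r + 42)/(2*r^2 - 11*r - 21)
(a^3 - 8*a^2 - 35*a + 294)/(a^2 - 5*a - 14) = (a^2 - a - 42)/(a + 2)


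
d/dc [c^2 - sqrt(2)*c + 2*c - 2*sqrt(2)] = 2*c - sqrt(2) + 2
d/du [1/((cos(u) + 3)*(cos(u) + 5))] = 2*(cos(u) + 4)*sin(u)/((cos(u) + 3)^2*(cos(u) + 5)^2)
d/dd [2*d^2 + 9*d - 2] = 4*d + 9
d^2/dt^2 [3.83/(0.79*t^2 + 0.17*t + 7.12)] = (-4.780606*t^2 - 1.028738*t + 3.83*(1.58*t + 0.17)*(3.16*t + 0.34) - 43.085968)/(0.79*t^2 + 0.17*t + 7.12)^3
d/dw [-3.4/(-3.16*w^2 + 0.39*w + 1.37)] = (1.326 - 21.488*w)/(-3.16*w^2 + 0.39*w + 1.37)^2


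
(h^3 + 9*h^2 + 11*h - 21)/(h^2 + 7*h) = h + 2 - 3/h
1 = 1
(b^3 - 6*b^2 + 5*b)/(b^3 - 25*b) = (b - 1)/(b + 5)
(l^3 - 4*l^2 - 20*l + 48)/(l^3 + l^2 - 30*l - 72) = (l - 2)/(l + 3)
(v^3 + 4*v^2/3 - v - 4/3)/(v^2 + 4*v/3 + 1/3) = (3*v^2 + v - 4)/(3*v + 1)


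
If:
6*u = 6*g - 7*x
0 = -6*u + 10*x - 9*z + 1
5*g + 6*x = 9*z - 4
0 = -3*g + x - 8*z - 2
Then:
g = -667/1166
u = -1559/6996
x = -349/1166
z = -85/1166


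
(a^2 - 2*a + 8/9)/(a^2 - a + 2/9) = (3*a - 4)/(3*a - 1)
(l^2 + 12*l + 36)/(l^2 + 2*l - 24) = (l + 6)/(l - 4)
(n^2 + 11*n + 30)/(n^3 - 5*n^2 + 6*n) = (n^2 + 11*n + 30)/(n*(n^2 - 5*n + 6))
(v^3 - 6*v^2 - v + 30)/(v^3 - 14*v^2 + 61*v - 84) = (v^2 - 3*v - 10)/(v^2 - 11*v + 28)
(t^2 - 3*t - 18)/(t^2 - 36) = (t + 3)/(t + 6)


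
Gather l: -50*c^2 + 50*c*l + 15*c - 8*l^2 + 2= -50*c^2 + 50*c*l + 15*c - 8*l^2 + 2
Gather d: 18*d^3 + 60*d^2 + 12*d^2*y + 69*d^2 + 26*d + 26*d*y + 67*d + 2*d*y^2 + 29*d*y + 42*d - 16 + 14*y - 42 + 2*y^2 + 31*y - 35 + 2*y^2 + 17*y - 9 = 18*d^3 + d^2*(12*y + 129) + d*(2*y^2 + 55*y + 135) + 4*y^2 + 62*y - 102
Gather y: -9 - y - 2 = -y - 11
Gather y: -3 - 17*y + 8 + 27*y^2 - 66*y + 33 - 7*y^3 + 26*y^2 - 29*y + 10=-7*y^3 + 53*y^2 - 112*y + 48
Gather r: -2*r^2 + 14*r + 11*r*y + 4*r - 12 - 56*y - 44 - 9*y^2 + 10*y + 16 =-2*r^2 + r*(11*y + 18) - 9*y^2 - 46*y - 40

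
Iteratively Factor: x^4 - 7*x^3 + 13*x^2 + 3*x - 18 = (x - 3)*(x^3 - 4*x^2 + x + 6) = (x - 3)*(x + 1)*(x^2 - 5*x + 6) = (x - 3)^2*(x + 1)*(x - 2)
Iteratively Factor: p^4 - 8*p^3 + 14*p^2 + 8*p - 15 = (p - 5)*(p^3 - 3*p^2 - p + 3) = (p - 5)*(p - 1)*(p^2 - 2*p - 3) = (p - 5)*(p - 1)*(p + 1)*(p - 3)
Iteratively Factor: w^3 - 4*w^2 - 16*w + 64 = (w + 4)*(w^2 - 8*w + 16) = (w - 4)*(w + 4)*(w - 4)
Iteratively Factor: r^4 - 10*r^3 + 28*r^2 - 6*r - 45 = (r - 5)*(r^3 - 5*r^2 + 3*r + 9) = (r - 5)*(r + 1)*(r^2 - 6*r + 9) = (r - 5)*(r - 3)*(r + 1)*(r - 3)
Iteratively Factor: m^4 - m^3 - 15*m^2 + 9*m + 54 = (m + 3)*(m^3 - 4*m^2 - 3*m + 18) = (m - 3)*(m + 3)*(m^2 - m - 6) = (m - 3)*(m + 2)*(m + 3)*(m - 3)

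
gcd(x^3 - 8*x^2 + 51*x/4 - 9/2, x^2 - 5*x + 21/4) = x - 3/2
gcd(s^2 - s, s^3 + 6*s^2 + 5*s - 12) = s - 1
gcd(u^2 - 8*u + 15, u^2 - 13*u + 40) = u - 5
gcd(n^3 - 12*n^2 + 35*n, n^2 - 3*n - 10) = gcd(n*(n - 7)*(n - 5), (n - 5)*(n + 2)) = n - 5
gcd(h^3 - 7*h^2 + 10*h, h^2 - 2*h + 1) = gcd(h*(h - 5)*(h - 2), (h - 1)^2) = 1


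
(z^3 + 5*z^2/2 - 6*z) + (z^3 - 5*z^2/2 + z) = 2*z^3 - 5*z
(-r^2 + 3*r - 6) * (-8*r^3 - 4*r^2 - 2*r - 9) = 8*r^5 - 20*r^4 + 38*r^3 + 27*r^2 - 15*r + 54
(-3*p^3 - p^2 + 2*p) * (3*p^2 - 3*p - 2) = -9*p^5 + 6*p^4 + 15*p^3 - 4*p^2 - 4*p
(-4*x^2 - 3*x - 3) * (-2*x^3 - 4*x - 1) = 8*x^5 + 6*x^4 + 22*x^3 + 16*x^2 + 15*x + 3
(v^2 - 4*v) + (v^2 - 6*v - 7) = 2*v^2 - 10*v - 7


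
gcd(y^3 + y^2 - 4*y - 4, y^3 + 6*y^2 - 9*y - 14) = y^2 - y - 2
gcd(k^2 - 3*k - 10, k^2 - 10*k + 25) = k - 5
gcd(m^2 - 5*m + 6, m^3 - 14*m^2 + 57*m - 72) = m - 3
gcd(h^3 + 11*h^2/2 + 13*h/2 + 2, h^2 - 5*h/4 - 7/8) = h + 1/2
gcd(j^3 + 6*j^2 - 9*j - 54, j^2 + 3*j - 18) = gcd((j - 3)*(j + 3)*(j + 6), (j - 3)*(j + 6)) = j^2 + 3*j - 18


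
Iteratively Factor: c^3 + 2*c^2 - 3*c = (c + 3)*(c^2 - c) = (c - 1)*(c + 3)*(c)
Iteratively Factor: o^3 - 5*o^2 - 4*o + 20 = (o - 5)*(o^2 - 4) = (o - 5)*(o + 2)*(o - 2)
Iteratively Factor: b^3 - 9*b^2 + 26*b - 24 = (b - 2)*(b^2 - 7*b + 12) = (b - 4)*(b - 2)*(b - 3)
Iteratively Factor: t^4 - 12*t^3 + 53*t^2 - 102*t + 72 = (t - 4)*(t^3 - 8*t^2 + 21*t - 18) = (t - 4)*(t - 2)*(t^2 - 6*t + 9) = (t - 4)*(t - 3)*(t - 2)*(t - 3)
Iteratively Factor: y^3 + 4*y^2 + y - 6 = (y + 3)*(y^2 + y - 2) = (y + 2)*(y + 3)*(y - 1)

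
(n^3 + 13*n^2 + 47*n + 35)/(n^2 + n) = n + 12 + 35/n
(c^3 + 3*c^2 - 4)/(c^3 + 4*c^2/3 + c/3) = 3*(c^3 + 3*c^2 - 4)/(c*(3*c^2 + 4*c + 1))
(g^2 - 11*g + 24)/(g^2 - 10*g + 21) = (g - 8)/(g - 7)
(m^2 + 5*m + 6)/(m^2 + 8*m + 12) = (m + 3)/(m + 6)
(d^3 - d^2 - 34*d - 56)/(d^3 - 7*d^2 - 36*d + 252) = (d^2 + 6*d + 8)/(d^2 - 36)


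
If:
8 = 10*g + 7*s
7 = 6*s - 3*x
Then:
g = -7*x/20 - 1/60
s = x/2 + 7/6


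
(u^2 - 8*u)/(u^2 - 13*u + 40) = u/(u - 5)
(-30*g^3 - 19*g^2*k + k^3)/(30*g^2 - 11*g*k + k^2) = (-6*g^2 - 5*g*k - k^2)/(6*g - k)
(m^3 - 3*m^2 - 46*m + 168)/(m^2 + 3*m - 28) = m - 6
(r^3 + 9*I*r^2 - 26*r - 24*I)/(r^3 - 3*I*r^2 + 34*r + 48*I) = (r + 4*I)/(r - 8*I)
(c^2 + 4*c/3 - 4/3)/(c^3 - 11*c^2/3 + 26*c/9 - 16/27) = 9*(c + 2)/(9*c^2 - 27*c + 8)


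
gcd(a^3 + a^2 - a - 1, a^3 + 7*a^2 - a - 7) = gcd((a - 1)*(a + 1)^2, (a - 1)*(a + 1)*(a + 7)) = a^2 - 1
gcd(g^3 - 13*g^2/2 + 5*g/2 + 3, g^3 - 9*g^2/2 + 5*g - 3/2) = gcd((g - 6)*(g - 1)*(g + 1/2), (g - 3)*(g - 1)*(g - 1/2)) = g - 1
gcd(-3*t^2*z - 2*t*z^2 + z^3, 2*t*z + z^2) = z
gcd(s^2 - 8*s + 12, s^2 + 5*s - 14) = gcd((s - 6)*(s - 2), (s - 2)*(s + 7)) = s - 2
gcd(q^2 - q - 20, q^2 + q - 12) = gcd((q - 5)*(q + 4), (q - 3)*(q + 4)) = q + 4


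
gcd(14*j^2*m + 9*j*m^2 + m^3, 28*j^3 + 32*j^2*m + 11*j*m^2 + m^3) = 14*j^2 + 9*j*m + m^2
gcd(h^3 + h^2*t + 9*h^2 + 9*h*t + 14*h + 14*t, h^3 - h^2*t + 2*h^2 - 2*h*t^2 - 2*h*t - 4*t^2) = h^2 + h*t + 2*h + 2*t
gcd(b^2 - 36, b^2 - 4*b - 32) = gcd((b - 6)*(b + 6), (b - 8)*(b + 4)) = 1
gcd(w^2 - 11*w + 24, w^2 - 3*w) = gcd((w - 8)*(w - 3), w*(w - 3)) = w - 3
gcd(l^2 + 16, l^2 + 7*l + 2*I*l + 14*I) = 1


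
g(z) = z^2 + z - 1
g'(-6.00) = -11.00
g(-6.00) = 29.00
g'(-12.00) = -23.00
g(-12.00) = 131.00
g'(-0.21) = 0.58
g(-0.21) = -1.17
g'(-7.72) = -14.44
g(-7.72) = 50.88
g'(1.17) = 3.34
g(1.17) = 1.54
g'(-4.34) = -7.68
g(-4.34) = 13.50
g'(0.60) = 2.20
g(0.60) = -0.04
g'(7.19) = 15.38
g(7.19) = 57.89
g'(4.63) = 10.26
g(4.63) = 25.07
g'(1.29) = 3.58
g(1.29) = 1.95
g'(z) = 2*z + 1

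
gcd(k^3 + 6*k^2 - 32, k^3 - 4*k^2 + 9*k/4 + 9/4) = 1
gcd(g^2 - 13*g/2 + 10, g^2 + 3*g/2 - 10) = g - 5/2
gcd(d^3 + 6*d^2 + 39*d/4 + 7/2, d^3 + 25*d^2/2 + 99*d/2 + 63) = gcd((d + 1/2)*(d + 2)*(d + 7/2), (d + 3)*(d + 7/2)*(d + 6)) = d + 7/2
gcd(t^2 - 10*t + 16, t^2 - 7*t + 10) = t - 2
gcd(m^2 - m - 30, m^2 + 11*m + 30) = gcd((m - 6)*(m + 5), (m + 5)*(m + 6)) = m + 5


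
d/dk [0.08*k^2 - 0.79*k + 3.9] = 0.16*k - 0.79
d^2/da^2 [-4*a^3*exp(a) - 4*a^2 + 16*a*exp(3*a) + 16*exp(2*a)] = -4*a^3*exp(a) - 24*a^2*exp(a) + 144*a*exp(3*a) - 24*a*exp(a) + 96*exp(3*a) + 64*exp(2*a) - 8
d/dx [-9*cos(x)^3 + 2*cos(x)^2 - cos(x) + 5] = (27*cos(x)^2 - 4*cos(x) + 1)*sin(x)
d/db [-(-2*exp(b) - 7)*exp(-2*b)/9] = 2*(-exp(b) - 7)*exp(-2*b)/9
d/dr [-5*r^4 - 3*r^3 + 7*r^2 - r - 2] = -20*r^3 - 9*r^2 + 14*r - 1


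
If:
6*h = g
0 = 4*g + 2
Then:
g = -1/2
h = -1/12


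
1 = 1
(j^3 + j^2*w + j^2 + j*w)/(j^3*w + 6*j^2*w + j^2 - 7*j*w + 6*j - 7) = j*(j^2 + j*w + j + w)/(j^3*w + 6*j^2*w + j^2 - 7*j*w + 6*j - 7)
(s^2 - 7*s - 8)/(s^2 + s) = (s - 8)/s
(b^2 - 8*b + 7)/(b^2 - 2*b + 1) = (b - 7)/(b - 1)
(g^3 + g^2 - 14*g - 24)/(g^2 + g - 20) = (g^2 + 5*g + 6)/(g + 5)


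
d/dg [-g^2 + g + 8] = 1 - 2*g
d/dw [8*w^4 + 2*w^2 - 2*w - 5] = 32*w^3 + 4*w - 2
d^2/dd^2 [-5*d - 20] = 0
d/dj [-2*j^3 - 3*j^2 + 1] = 6*j*(-j - 1)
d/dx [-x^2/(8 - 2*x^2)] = -4*x/(x^4 - 8*x^2 + 16)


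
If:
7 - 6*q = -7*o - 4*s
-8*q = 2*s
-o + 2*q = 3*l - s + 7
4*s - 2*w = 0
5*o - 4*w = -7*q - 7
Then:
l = -742/383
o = -427/383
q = -14/383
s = 56/383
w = 112/383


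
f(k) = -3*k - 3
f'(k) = -3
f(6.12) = -21.36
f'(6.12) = -3.00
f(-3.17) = 6.51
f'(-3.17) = -3.00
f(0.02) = -3.06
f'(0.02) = -3.00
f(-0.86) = -0.42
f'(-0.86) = -3.00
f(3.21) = -12.63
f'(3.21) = -3.00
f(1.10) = -6.30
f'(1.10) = -3.00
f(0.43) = -4.29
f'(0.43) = -3.00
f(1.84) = -8.52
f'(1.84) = -3.00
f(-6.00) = 15.00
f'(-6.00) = -3.00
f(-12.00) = 33.00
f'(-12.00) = -3.00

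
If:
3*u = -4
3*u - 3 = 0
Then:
No Solution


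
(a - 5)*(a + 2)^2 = a^3 - a^2 - 16*a - 20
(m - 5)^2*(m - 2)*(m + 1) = m^4 - 11*m^3 + 33*m^2 - 5*m - 50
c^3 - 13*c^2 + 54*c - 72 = (c - 6)*(c - 4)*(c - 3)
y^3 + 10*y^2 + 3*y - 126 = (y - 3)*(y + 6)*(y + 7)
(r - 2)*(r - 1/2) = r^2 - 5*r/2 + 1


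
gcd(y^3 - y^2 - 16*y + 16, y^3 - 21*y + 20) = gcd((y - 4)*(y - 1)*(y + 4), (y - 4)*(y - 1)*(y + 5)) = y^2 - 5*y + 4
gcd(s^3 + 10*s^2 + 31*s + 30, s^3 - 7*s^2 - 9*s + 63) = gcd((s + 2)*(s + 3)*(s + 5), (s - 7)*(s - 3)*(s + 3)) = s + 3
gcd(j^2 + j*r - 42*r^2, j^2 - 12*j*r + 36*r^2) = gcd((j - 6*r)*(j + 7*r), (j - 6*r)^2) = -j + 6*r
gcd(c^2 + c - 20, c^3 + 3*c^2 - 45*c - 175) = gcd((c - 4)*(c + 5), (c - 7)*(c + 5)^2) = c + 5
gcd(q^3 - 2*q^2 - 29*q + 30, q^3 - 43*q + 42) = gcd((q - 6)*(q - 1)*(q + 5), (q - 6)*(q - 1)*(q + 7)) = q^2 - 7*q + 6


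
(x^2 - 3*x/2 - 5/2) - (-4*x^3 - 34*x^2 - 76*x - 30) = 4*x^3 + 35*x^2 + 149*x/2 + 55/2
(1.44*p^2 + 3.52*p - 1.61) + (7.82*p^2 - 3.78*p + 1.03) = 9.26*p^2 - 0.26*p - 0.58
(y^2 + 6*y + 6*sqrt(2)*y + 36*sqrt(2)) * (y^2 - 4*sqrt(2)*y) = y^4 + 2*sqrt(2)*y^3 + 6*y^3 - 48*y^2 + 12*sqrt(2)*y^2 - 288*y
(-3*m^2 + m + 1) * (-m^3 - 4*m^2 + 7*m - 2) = 3*m^5 + 11*m^4 - 26*m^3 + 9*m^2 + 5*m - 2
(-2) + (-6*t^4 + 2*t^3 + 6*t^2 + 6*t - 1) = -6*t^4 + 2*t^3 + 6*t^2 + 6*t - 3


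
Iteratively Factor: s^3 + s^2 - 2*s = (s)*(s^2 + s - 2) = s*(s + 2)*(s - 1)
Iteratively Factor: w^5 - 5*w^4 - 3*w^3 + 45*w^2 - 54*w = (w - 3)*(w^4 - 2*w^3 - 9*w^2 + 18*w) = w*(w - 3)*(w^3 - 2*w^2 - 9*w + 18) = w*(w - 3)^2*(w^2 + w - 6) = w*(w - 3)^2*(w - 2)*(w + 3)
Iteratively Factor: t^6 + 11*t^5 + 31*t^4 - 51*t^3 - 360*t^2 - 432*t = (t + 4)*(t^5 + 7*t^4 + 3*t^3 - 63*t^2 - 108*t) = (t + 4)^2*(t^4 + 3*t^3 - 9*t^2 - 27*t) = (t + 3)*(t + 4)^2*(t^3 - 9*t) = t*(t + 3)*(t + 4)^2*(t^2 - 9) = t*(t - 3)*(t + 3)*(t + 4)^2*(t + 3)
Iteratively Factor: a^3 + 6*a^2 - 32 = (a + 4)*(a^2 + 2*a - 8) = (a - 2)*(a + 4)*(a + 4)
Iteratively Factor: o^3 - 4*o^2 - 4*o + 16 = (o - 2)*(o^2 - 2*o - 8) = (o - 2)*(o + 2)*(o - 4)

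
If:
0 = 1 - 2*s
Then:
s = 1/2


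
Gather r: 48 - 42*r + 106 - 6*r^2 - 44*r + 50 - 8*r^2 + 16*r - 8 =-14*r^2 - 70*r + 196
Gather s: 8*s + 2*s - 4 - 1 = 10*s - 5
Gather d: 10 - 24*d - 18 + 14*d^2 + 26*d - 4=14*d^2 + 2*d - 12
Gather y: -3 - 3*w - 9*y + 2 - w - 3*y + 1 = -4*w - 12*y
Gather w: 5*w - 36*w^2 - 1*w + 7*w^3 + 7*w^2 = 7*w^3 - 29*w^2 + 4*w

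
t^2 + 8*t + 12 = (t + 2)*(t + 6)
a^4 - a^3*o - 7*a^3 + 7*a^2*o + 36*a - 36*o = (a - 6)*(a - 3)*(a + 2)*(a - o)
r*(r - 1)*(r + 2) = r^3 + r^2 - 2*r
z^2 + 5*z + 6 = (z + 2)*(z + 3)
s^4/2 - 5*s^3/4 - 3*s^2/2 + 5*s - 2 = (s/2 + 1)*(s - 2)^2*(s - 1/2)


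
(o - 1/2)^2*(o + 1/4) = o^3 - 3*o^2/4 + 1/16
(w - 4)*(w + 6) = w^2 + 2*w - 24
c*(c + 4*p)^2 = c^3 + 8*c^2*p + 16*c*p^2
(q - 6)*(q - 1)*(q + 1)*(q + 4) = q^4 - 2*q^3 - 25*q^2 + 2*q + 24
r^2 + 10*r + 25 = (r + 5)^2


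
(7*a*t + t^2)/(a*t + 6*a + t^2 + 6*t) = t*(7*a + t)/(a*t + 6*a + t^2 + 6*t)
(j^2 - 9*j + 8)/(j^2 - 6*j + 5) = (j - 8)/(j - 5)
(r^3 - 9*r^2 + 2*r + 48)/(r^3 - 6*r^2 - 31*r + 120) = (r + 2)/(r + 5)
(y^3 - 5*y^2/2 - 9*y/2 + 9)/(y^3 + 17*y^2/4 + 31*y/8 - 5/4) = 4*(2*y^2 - 9*y + 9)/(8*y^2 + 18*y - 5)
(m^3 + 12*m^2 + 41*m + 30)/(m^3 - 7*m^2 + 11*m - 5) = (m^3 + 12*m^2 + 41*m + 30)/(m^3 - 7*m^2 + 11*m - 5)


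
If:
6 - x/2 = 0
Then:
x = 12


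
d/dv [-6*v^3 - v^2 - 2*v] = -18*v^2 - 2*v - 2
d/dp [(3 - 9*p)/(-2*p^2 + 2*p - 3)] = 3*(-6*p^2 + 4*p + 7)/(4*p^4 - 8*p^3 + 16*p^2 - 12*p + 9)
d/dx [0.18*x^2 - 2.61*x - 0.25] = 0.36*x - 2.61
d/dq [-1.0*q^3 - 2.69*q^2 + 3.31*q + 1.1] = -3.0*q^2 - 5.38*q + 3.31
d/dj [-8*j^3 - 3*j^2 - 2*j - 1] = -24*j^2 - 6*j - 2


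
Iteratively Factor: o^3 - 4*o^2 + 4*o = (o - 2)*(o^2 - 2*o) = (o - 2)^2*(o)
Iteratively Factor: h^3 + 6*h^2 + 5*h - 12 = (h + 3)*(h^2 + 3*h - 4) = (h + 3)*(h + 4)*(h - 1)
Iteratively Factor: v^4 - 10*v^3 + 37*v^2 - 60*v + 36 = (v - 3)*(v^3 - 7*v^2 + 16*v - 12) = (v - 3)*(v - 2)*(v^2 - 5*v + 6) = (v - 3)*(v - 2)^2*(v - 3)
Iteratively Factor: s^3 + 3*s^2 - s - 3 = (s + 1)*(s^2 + 2*s - 3) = (s + 1)*(s + 3)*(s - 1)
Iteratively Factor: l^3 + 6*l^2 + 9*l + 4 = (l + 1)*(l^2 + 5*l + 4) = (l + 1)^2*(l + 4)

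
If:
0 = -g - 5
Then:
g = -5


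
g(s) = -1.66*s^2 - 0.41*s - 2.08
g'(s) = -3.32*s - 0.41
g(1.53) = -6.59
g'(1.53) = -5.49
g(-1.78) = -6.61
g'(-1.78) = 5.50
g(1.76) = -7.94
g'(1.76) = -6.25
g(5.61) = -56.62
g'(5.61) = -19.04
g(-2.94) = -15.22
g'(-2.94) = 9.35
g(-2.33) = -10.14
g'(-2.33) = 7.33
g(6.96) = -85.35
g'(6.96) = -23.52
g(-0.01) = -2.08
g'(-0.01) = -0.38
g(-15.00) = -369.43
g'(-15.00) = 49.39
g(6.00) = -64.30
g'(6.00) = -20.33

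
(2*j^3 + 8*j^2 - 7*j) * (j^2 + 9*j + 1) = 2*j^5 + 26*j^4 + 67*j^3 - 55*j^2 - 7*j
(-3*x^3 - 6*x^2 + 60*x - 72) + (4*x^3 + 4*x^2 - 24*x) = x^3 - 2*x^2 + 36*x - 72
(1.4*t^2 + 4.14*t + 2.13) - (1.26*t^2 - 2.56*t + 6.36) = 0.14*t^2 + 6.7*t - 4.23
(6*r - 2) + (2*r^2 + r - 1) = 2*r^2 + 7*r - 3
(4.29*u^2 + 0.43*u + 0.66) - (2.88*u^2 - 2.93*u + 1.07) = 1.41*u^2 + 3.36*u - 0.41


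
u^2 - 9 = (u - 3)*(u + 3)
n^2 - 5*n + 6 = (n - 3)*(n - 2)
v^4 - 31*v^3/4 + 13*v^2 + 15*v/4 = v*(v - 5)*(v - 3)*(v + 1/4)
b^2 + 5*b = b*(b + 5)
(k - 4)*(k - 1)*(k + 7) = k^3 + 2*k^2 - 31*k + 28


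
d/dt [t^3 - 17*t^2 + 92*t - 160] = 3*t^2 - 34*t + 92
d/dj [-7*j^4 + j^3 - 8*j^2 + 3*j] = -28*j^3 + 3*j^2 - 16*j + 3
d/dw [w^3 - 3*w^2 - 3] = 3*w*(w - 2)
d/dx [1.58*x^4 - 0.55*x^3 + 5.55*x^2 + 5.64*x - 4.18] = 6.32*x^3 - 1.65*x^2 + 11.1*x + 5.64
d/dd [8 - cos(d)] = sin(d)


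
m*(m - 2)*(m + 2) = m^3 - 4*m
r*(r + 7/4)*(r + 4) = r^3 + 23*r^2/4 + 7*r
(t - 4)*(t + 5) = t^2 + t - 20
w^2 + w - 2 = (w - 1)*(w + 2)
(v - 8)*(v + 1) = v^2 - 7*v - 8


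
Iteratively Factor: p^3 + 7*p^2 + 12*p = (p + 4)*(p^2 + 3*p) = (p + 3)*(p + 4)*(p)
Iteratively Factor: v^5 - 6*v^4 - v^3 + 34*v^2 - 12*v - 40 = (v - 2)*(v^4 - 4*v^3 - 9*v^2 + 16*v + 20) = (v - 2)*(v + 2)*(v^3 - 6*v^2 + 3*v + 10) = (v - 5)*(v - 2)*(v + 2)*(v^2 - v - 2) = (v - 5)*(v - 2)^2*(v + 2)*(v + 1)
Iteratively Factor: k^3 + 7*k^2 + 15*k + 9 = (k + 3)*(k^2 + 4*k + 3) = (k + 1)*(k + 3)*(k + 3)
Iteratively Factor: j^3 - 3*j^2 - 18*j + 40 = (j + 4)*(j^2 - 7*j + 10) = (j - 5)*(j + 4)*(j - 2)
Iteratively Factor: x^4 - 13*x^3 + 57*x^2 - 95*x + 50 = (x - 2)*(x^3 - 11*x^2 + 35*x - 25) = (x - 2)*(x - 1)*(x^2 - 10*x + 25) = (x - 5)*(x - 2)*(x - 1)*(x - 5)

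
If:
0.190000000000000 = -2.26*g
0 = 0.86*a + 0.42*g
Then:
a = 0.04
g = -0.08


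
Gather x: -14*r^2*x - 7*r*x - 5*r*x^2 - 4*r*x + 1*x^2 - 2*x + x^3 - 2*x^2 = x^3 + x^2*(-5*r - 1) + x*(-14*r^2 - 11*r - 2)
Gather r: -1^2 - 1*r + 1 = -r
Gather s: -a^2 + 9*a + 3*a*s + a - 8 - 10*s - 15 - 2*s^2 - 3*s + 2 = -a^2 + 10*a - 2*s^2 + s*(3*a - 13) - 21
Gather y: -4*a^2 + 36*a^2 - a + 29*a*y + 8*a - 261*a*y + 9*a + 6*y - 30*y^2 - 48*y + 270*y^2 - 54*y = 32*a^2 + 16*a + 240*y^2 + y*(-232*a - 96)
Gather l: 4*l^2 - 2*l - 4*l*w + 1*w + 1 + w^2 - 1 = 4*l^2 + l*(-4*w - 2) + w^2 + w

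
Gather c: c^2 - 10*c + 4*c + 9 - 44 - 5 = c^2 - 6*c - 40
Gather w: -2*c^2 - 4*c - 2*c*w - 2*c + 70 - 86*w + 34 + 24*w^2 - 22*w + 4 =-2*c^2 - 6*c + 24*w^2 + w*(-2*c - 108) + 108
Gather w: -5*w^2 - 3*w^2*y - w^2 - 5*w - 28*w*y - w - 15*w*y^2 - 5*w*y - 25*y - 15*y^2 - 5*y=w^2*(-3*y - 6) + w*(-15*y^2 - 33*y - 6) - 15*y^2 - 30*y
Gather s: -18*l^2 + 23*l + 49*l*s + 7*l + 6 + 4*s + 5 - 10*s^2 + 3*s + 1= -18*l^2 + 30*l - 10*s^2 + s*(49*l + 7) + 12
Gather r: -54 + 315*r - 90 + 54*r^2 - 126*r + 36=54*r^2 + 189*r - 108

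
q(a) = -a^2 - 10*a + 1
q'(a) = -2*a - 10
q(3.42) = -44.90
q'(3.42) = -16.84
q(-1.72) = 15.24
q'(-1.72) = -6.56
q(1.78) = -19.97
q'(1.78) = -13.56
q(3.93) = -53.74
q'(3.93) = -17.86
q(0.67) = -6.15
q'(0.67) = -11.34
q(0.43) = -3.48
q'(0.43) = -10.86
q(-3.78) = 24.51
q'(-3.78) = -2.44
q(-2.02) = 17.12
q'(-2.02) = -5.96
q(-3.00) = 22.00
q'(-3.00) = -4.00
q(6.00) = -95.00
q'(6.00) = -22.00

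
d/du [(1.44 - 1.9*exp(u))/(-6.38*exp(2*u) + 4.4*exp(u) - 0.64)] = (-12.122*exp(2*u) + 18.3744*exp(u) - 5.12)*exp(u)/(40.7044*exp(4*u) - 56.144*exp(3*u) + 27.5264*exp(2*u) - 5.632*exp(u) + 0.4096)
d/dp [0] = 0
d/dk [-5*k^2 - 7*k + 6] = -10*k - 7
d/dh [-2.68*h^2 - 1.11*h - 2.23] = -5.36*h - 1.11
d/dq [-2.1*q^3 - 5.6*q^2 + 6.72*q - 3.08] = -6.3*q^2 - 11.2*q + 6.72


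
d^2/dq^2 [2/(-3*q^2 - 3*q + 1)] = 12*(3*q^2 + 3*q - 3*(2*q + 1)^2 - 1)/(3*q^2 + 3*q - 1)^3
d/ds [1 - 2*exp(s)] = -2*exp(s)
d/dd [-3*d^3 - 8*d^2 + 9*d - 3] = -9*d^2 - 16*d + 9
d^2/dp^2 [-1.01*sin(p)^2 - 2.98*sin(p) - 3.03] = 2.98*sin(p) - 2.02*cos(2*p)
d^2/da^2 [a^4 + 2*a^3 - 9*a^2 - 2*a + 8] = 12*a^2 + 12*a - 18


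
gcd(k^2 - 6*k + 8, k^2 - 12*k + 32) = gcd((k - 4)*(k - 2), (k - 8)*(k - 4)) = k - 4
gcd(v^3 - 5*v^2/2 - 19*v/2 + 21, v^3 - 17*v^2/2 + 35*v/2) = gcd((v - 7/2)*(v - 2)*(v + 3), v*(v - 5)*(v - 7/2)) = v - 7/2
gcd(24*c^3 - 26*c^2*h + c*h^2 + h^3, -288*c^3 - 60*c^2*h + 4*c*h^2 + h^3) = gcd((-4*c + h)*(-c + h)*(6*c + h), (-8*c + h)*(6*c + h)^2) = 6*c + h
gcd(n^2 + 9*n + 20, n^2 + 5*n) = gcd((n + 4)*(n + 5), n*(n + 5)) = n + 5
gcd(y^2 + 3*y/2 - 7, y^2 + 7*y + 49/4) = y + 7/2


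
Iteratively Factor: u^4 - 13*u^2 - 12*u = (u + 1)*(u^3 - u^2 - 12*u) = (u - 4)*(u + 1)*(u^2 + 3*u) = u*(u - 4)*(u + 1)*(u + 3)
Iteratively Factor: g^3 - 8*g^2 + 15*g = (g - 3)*(g^2 - 5*g) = g*(g - 3)*(g - 5)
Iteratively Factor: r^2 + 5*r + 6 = (r + 2)*(r + 3)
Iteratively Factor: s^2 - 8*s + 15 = (s - 5)*(s - 3)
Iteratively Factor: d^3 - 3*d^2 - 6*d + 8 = (d + 2)*(d^2 - 5*d + 4) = (d - 1)*(d + 2)*(d - 4)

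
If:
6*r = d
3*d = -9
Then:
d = -3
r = -1/2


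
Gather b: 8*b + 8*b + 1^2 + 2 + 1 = 16*b + 4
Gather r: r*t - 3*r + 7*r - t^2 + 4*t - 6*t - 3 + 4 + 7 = r*(t + 4) - t^2 - 2*t + 8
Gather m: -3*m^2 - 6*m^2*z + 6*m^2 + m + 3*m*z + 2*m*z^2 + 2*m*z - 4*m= m^2*(3 - 6*z) + m*(2*z^2 + 5*z - 3)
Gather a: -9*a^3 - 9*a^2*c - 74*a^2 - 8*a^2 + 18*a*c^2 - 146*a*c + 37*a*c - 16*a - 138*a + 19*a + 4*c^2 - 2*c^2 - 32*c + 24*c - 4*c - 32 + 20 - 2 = -9*a^3 + a^2*(-9*c - 82) + a*(18*c^2 - 109*c - 135) + 2*c^2 - 12*c - 14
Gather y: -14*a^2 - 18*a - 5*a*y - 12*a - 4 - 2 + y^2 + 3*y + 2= -14*a^2 - 30*a + y^2 + y*(3 - 5*a) - 4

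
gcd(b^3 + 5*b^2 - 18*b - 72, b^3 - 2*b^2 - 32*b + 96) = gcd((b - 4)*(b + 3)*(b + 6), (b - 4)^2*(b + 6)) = b^2 + 2*b - 24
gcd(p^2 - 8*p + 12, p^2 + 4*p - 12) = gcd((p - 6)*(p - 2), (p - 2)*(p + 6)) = p - 2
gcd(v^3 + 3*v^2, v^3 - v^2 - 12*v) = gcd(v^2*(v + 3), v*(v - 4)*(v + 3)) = v^2 + 3*v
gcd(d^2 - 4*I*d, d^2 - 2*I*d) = d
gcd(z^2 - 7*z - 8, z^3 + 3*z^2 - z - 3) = z + 1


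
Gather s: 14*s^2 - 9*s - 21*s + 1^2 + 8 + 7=14*s^2 - 30*s + 16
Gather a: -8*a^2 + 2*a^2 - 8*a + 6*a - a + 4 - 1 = -6*a^2 - 3*a + 3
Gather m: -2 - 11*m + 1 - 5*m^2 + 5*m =-5*m^2 - 6*m - 1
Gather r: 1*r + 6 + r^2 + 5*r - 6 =r^2 + 6*r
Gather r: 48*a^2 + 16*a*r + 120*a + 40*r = 48*a^2 + 120*a + r*(16*a + 40)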